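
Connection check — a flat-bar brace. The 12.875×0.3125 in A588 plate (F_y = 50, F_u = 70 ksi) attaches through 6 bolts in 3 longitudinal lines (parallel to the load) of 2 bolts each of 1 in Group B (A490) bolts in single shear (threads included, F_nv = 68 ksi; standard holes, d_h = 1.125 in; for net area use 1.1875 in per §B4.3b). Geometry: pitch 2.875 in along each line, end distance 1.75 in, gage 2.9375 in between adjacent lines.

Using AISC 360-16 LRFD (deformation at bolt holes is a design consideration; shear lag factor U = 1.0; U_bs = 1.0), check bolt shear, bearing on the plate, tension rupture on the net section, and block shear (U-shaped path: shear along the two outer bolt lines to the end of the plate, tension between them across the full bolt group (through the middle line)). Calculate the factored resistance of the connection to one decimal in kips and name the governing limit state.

Bolt shear: A_b = π(1)²/4 = 0.7854 in². φR_n = 0.75 × 68 × 0.7854 × 6 × 1 = 240.3 kips.
Bearing (0.3125 in plate, F_u = 70 ksi): end bolts L_c = 1.75 − 1.125/2 = 1.1875, R_n = min(1.2×1.1875×0.3125×70, 2.4×1×0.3125×70) = 31.172 kips/bolt; interior L_c = 2.875 − 1.125 = 1.75, R_n = 45.938 kips/bolt. φR_n = 0.75 × (3×31.172 + 3×45.938) = 173.5 kips.
Tension rupture (net): A_n = (12.875 − 3×1.1875)×0.3125 = 2.9102 in² (U = 1.0, A_e = A_n). φR_n = 0.75 × 70 × 2.9102 = 152.8 kips.
Block shear: shear path 2×[1.75+1×2.875] = 2×4.625 in, A_gv = 2.8906, A_nv = 2×(4.625 − 1.5×1.1875)×0.3125 = 1.7773 in²; tension across gage: (5.875 − 2×1.1875)×0.3125 = 1.0938 in². R_n = min(0.6×70×1.7773, 0.6×50×2.8906) + 1.0×70×1.0938 = min(74.647, 86.718) + 76.566 = 151.21 kips. φR_n = 0.75 × 151.21 = 113.4 kips.
Governing: min(240.3, 173.5, 152.8, 113.4) = 113.4 kips → block shear.

113.4 kips (block shear governs)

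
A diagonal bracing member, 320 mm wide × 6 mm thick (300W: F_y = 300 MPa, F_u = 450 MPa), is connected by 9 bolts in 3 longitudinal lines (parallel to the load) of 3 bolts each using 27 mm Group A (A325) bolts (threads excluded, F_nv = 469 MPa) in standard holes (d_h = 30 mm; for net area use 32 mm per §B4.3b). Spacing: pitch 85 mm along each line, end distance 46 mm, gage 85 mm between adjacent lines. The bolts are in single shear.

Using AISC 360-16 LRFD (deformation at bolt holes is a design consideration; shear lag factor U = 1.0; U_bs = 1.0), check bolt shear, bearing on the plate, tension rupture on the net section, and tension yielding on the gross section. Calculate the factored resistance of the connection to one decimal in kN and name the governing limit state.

453.6 kN (net-section rupture governs)

Bolt shear: A_b = π(27)²/4 = 572.56 mm². φR_n = 0.75 × 469 × 572.56 × 9 × 1 = 1812.6 kN.
Bearing (6 mm plate, F_u = 450 MPa): end bolts L_c = 46 − 30/2 = 31, R_n = min(1.2×31×6×450, 2.4×27×6×450) = 100.44 kN/bolt; interior L_c = 85 − 30 = 55, R_n = 174.96 kN/bolt. φR_n = 0.75 × (3×100.44 + 6×174.96) = 1013.3 kN.
Tension rupture (net): A_n = (320 − 3×32)×6 = 1344 mm² (U = 1.0, A_e = A_n). φR_n = 0.75 × 450 × 1344 = 453.6 kN.
Tension yield (gross): A_g = 320×6 = 1920 mm². φR_n = 0.90 × 300 × 1920 = 518.4 kN.
Governing: min(1812.6, 1013.3, 453.6, 518.4) = 453.6 kN → net-section rupture.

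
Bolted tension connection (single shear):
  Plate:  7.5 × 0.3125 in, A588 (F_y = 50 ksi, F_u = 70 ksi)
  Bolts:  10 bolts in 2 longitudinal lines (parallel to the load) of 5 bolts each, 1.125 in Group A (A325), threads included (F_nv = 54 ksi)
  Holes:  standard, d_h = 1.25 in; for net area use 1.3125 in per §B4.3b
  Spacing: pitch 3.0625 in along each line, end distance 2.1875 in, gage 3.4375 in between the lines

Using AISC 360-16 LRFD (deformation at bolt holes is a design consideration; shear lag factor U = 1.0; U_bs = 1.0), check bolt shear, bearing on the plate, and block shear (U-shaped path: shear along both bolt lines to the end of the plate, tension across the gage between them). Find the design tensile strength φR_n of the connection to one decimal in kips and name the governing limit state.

202.8 kips (block shear governs)

Bolt shear: A_b = π(1.125)²/4 = 0.99402 in². φR_n = 0.75 × 54 × 0.99402 × 10 × 1 = 402.6 kips.
Bearing (0.3125 in plate, F_u = 70 ksi): end bolts L_c = 2.1875 − 1.25/2 = 1.5625, R_n = min(1.2×1.5625×0.3125×70, 2.4×1.125×0.3125×70) = 41.016 kips/bolt; interior L_c = 3.0625 − 1.25 = 1.8125, R_n = 47.578 kips/bolt. φR_n = 0.75 × (2×41.016 + 8×47.578) = 347.0 kips.
Block shear: shear path 2×[2.1875+4×3.0625] = 2×14.4375 in, A_gv = 9.0234, A_nv = 2×(14.4375 − 4.5×1.3125)×0.3125 = 5.332 in²; tension across gage: (3.4375 − 1×1.3125)×0.3125 = 0.66406 in². R_n = min(0.6×70×5.332, 0.6×50×9.0234) + 1.0×70×0.66406 = min(223.94, 270.7) + 46.484 = 270.42 kips. φR_n = 0.75 × 270.42 = 202.8 kips.
Governing: min(402.6, 347.0, 202.8) = 202.8 kips → block shear.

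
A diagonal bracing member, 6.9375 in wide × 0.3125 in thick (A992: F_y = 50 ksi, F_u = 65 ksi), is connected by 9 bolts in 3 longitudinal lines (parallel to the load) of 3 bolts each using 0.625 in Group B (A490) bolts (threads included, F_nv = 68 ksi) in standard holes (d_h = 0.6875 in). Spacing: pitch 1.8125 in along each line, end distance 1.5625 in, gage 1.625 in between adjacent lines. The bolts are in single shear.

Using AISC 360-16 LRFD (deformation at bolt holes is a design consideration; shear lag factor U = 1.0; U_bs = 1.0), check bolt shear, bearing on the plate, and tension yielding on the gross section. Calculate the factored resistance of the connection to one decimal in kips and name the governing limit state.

Bolt shear: A_b = π(0.625)²/4 = 0.3068 in². φR_n = 0.75 × 68 × 0.3068 × 9 × 1 = 140.8 kips.
Bearing (0.3125 in plate, F_u = 65 ksi): end bolts L_c = 1.5625 − 0.6875/2 = 1.21875, R_n = min(1.2×1.21875×0.3125×65, 2.4×0.625×0.3125×65) = 29.707 kips/bolt; interior L_c = 1.8125 − 0.6875 = 1.125, R_n = 27.422 kips/bolt. φR_n = 0.75 × (3×29.707 + 6×27.422) = 190.2 kips.
Tension yield (gross): A_g = 6.9375×0.3125 = 2.168 in². φR_n = 0.90 × 50 × 2.168 = 97.6 kips.
Governing: min(140.8, 190.2, 97.6) = 97.6 kips → gross-section yield.

97.6 kips (gross-section yield governs)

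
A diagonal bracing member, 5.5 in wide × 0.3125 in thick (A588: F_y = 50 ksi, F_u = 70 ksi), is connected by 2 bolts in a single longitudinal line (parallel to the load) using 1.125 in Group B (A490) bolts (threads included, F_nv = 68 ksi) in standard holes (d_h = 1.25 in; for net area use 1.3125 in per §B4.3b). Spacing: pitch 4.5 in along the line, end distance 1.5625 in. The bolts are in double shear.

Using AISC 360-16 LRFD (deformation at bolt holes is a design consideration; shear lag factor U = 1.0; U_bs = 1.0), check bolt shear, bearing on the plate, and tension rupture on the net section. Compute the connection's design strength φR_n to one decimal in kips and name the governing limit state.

62.8 kips (bearing governs)

Bolt shear: A_b = π(1.125)²/4 = 0.99402 in². φR_n = 0.75 × 68 × 0.99402 × 2 × 2 = 202.8 kips.
Bearing (0.3125 in plate, F_u = 70 ksi): end bolts L_c = 1.5625 − 1.25/2 = 0.9375, R_n = min(1.2×0.9375×0.3125×70, 2.4×1.125×0.3125×70) = 24.609 kips/bolt; interior L_c = 4.5 − 1.25 = 3.25, R_n = 59.063 kips/bolt. φR_n = 0.75 × (1×24.609 + 1×59.063) = 62.8 kips.
Tension rupture (net): A_n = (5.5 − 1×1.3125)×0.3125 = 1.3086 in² (U = 1.0, A_e = A_n). φR_n = 0.75 × 70 × 1.3086 = 68.7 kips.
Governing: min(202.8, 62.8, 68.7) = 62.8 kips → bearing.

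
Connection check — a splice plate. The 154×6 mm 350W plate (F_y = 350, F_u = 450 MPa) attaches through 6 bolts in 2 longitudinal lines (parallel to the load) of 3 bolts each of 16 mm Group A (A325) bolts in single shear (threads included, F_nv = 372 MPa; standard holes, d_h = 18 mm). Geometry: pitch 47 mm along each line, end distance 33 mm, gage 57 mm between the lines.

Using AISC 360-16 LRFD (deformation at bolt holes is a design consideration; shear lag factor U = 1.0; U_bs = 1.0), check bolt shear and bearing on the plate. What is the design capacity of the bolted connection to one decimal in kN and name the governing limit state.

336.6 kN (bolt shear governs)

Bolt shear: A_b = π(16)²/4 = 201.06 mm². φR_n = 0.75 × 372 × 201.06 × 6 × 1 = 336.6 kN.
Bearing (6 mm plate, F_u = 450 MPa): end bolts L_c = 33 − 18/2 = 24, R_n = min(1.2×24×6×450, 2.4×16×6×450) = 77.76 kN/bolt; interior L_c = 47 − 18 = 29, R_n = 93.96 kN/bolt. φR_n = 0.75 × (2×77.76 + 4×93.96) = 398.5 kN.
Governing: min(336.6, 398.5) = 336.6 kN → bolt shear.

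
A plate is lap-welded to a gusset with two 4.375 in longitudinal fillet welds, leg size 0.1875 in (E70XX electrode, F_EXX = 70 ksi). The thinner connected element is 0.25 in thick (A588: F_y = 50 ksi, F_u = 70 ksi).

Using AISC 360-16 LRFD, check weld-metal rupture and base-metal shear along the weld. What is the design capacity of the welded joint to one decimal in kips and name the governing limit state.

36.5 kips (weld metal governs)

Weld metal: throat = 0.707×0.1875 = 0.13256 in, L = 2×4.375 = 8.75 in. φR_n = 0.75 × 0.6 × 70 × 0.13256 × 8.75 = 36.5 kips.
Base metal shear (0.25 in plate): yield φR_n = 1.0×0.6×50×0.25×8.75 = 65.6 kips; rupture φR_n = 0.75×0.6×70×0.25×8.75 = 68.9 kips; take 65.6 kips (yield).
Governing: min(36.5, 65.6) = 36.5 kips → weld metal.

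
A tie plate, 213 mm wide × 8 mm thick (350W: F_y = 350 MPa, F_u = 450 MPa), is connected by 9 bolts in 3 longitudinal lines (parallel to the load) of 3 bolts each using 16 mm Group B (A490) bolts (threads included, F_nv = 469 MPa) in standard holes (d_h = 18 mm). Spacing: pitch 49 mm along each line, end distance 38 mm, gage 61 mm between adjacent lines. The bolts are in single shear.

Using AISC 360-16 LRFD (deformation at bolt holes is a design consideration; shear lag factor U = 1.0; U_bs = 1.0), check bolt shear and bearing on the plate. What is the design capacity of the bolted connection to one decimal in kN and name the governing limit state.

636.5 kN (bolt shear governs)

Bolt shear: A_b = π(16)²/4 = 201.06 mm². φR_n = 0.75 × 469 × 201.06 × 9 × 1 = 636.5 kN.
Bearing (8 mm plate, F_u = 450 MPa): end bolts L_c = 38 − 18/2 = 29, R_n = min(1.2×29×8×450, 2.4×16×8×450) = 125.28 kN/bolt; interior L_c = 49 − 18 = 31, R_n = 133.92 kN/bolt. φR_n = 0.75 × (3×125.28 + 6×133.92) = 884.5 kN.
Governing: min(636.5, 884.5) = 636.5 kN → bolt shear.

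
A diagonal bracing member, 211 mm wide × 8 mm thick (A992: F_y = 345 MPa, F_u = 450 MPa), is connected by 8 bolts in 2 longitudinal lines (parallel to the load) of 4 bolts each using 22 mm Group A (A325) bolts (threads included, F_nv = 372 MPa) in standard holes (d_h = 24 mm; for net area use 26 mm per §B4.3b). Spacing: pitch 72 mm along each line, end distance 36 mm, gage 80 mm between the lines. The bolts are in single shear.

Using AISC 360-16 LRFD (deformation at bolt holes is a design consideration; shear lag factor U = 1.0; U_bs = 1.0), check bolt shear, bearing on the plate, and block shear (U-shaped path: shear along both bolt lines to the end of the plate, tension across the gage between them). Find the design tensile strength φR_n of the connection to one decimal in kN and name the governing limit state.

667.4 kN (block shear governs)

Bolt shear: A_b = π(22)²/4 = 380.13 mm². φR_n = 0.75 × 372 × 380.13 × 8 × 1 = 848.5 kN.
Bearing (8 mm plate, F_u = 450 MPa): end bolts L_c = 36 − 24/2 = 24, R_n = min(1.2×24×8×450, 2.4×22×8×450) = 103.68 kN/bolt; interior L_c = 72 − 24 = 48, R_n = 190.08 kN/bolt. φR_n = 0.75 × (2×103.68 + 6×190.08) = 1010.9 kN.
Block shear: shear path 2×[36+3×72] = 2×252 mm, A_gv = 4032, A_nv = 2×(252 − 3.5×26)×8 = 2576 mm²; tension across gage: (80 − 1×26)×8 = 432 mm². R_n = min(0.6×450×2576, 0.6×345×4032) + 1.0×450×432 = min(695.52, 834.62) + 194.4 = 889.92 kN. φR_n = 0.75 × 889.92 = 667.4 kN.
Governing: min(848.5, 1010.9, 667.4) = 667.4 kN → block shear.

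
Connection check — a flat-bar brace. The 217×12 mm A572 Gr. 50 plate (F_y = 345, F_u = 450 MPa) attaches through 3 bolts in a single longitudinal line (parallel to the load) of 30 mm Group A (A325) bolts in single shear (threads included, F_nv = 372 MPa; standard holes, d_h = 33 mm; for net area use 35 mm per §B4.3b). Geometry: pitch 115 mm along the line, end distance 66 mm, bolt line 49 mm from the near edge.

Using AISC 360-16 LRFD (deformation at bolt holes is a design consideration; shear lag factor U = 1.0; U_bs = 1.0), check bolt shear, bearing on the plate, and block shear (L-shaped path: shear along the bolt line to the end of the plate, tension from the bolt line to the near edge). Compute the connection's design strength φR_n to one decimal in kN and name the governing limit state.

591.6 kN (bolt shear governs)

Bolt shear: A_b = π(30)²/4 = 706.86 mm². φR_n = 0.75 × 372 × 706.86 × 3 × 1 = 591.6 kN.
Bearing (12 mm plate, F_u = 450 MPa): end bolts L_c = 66 − 33/2 = 49.5, R_n = min(1.2×49.5×12×450, 2.4×30×12×450) = 320.76 kN/bolt; interior L_c = 115 − 33 = 82, R_n = 388.8 kN/bolt. φR_n = 0.75 × (1×320.76 + 2×388.8) = 823.8 kN.
Block shear: shear path 1×[66+2×115] = 1×296 mm, A_gv = 3552, A_nv = 1×(296 − 2.5×35)×12 = 2502 mm²; tension to near edge: (49 − 0.5×35)×12 = 378 mm². R_n = min(0.6×450×2502, 0.6×345×3552) + 1.0×450×378 = min(675.54, 735.26) + 170.1 = 845.64 kN. φR_n = 0.75 × 845.64 = 634.2 kN.
Governing: min(591.6, 823.8, 634.2) = 591.6 kN → bolt shear.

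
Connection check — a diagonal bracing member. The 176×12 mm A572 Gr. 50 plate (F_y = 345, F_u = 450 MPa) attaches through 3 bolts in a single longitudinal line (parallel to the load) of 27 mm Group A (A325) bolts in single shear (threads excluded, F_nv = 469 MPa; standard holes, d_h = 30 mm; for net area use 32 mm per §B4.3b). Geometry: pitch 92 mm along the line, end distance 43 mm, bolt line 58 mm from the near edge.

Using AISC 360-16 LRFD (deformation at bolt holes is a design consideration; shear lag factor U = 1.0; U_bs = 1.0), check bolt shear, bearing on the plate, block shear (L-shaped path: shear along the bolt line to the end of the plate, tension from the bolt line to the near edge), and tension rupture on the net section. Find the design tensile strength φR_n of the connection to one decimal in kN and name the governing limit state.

Bolt shear: A_b = π(27)²/4 = 572.56 mm². φR_n = 0.75 × 469 × 572.56 × 3 × 1 = 604.2 kN.
Bearing (12 mm plate, F_u = 450 MPa): end bolts L_c = 43 − 30/2 = 28, R_n = min(1.2×28×12×450, 2.4×27×12×450) = 181.44 kN/bolt; interior L_c = 92 − 30 = 62, R_n = 349.92 kN/bolt. φR_n = 0.75 × (1×181.44 + 2×349.92) = 661.0 kN.
Block shear: shear path 1×[43+2×92] = 1×227 mm, A_gv = 2724, A_nv = 1×(227 − 2.5×32)×12 = 1764 mm²; tension to near edge: (58 − 0.5×32)×12 = 504 mm². R_n = min(0.6×450×1764, 0.6×345×2724) + 1.0×450×504 = min(476.28, 563.87) + 226.8 = 703.08 kN. φR_n = 0.75 × 703.08 = 527.3 kN.
Tension rupture (net): A_n = (176 − 1×32)×12 = 1728 mm² (U = 1.0, A_e = A_n). φR_n = 0.75 × 450 × 1728 = 583.2 kN.
Governing: min(604.2, 661.0, 527.3, 583.2) = 527.3 kN → block shear.

527.3 kN (block shear governs)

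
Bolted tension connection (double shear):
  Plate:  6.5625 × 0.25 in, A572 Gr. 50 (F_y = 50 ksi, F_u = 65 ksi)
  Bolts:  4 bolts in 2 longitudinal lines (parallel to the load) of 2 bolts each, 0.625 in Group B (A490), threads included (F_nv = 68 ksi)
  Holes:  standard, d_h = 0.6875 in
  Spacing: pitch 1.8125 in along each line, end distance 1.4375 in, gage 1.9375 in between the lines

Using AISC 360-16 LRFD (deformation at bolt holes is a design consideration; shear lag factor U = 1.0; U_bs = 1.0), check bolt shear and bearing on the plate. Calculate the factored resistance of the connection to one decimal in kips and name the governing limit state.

64.9 kips (bearing governs)

Bolt shear: A_b = π(0.625)²/4 = 0.3068 in². φR_n = 0.75 × 68 × 0.3068 × 4 × 2 = 125.2 kips.
Bearing (0.25 in plate, F_u = 65 ksi): end bolts L_c = 1.4375 − 0.6875/2 = 1.09375, R_n = min(1.2×1.09375×0.25×65, 2.4×0.625×0.25×65) = 21.328 kips/bolt; interior L_c = 1.8125 − 0.6875 = 1.125, R_n = 21.938 kips/bolt. φR_n = 0.75 × (2×21.328 + 2×21.938) = 64.9 kips.
Governing: min(125.2, 64.9) = 64.9 kips → bearing.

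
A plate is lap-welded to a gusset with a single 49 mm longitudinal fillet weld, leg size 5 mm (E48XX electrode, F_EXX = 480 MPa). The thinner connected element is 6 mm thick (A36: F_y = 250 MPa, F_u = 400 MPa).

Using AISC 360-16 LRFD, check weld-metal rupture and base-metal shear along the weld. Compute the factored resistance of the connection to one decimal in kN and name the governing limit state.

37.4 kN (weld metal governs)

Weld metal: throat = 0.707×5 = 3.535 mm, L = 49 mm. φR_n = 0.75 × 0.6 × 480 × 3.535 × 49 = 37.4 kN.
Base metal shear (6 mm plate): yield φR_n = 1.0×0.6×250×6×49 = 44.1 kN; rupture φR_n = 0.75×0.6×400×6×49 = 52.9 kN; take 44.1 kN (yield).
Governing: min(37.4, 44.1) = 37.4 kN → weld metal.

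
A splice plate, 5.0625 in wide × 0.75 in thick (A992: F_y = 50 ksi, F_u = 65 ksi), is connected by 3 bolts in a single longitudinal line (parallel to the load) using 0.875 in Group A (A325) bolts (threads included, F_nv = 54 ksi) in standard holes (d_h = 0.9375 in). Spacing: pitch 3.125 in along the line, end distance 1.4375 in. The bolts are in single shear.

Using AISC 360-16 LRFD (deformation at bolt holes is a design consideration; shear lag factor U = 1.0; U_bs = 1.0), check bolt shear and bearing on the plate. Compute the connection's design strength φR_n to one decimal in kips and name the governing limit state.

Bolt shear: A_b = π(0.875)²/4 = 0.60132 in². φR_n = 0.75 × 54 × 0.60132 × 3 × 1 = 73.1 kips.
Bearing (0.75 in plate, F_u = 65 ksi): end bolts L_c = 1.4375 − 0.9375/2 = 0.96875, R_n = min(1.2×0.96875×0.75×65, 2.4×0.875×0.75×65) = 56.672 kips/bolt; interior L_c = 3.125 − 0.9375 = 2.1875, R_n = 102.38 kips/bolt. φR_n = 0.75 × (1×56.672 + 2×102.38) = 196.1 kips.
Governing: min(73.1, 196.1) = 73.1 kips → bolt shear.

73.1 kips (bolt shear governs)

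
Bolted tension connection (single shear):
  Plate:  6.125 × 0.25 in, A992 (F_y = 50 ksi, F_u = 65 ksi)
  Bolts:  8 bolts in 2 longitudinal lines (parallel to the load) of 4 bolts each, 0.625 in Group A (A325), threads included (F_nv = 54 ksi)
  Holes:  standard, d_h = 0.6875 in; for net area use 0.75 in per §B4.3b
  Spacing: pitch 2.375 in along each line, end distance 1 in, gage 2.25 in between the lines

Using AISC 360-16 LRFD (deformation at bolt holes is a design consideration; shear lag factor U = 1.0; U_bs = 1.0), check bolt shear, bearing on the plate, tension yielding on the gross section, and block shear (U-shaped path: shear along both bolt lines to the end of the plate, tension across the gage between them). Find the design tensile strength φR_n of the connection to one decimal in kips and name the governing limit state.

Bolt shear: A_b = π(0.625)²/4 = 0.3068 in². φR_n = 0.75 × 54 × 0.3068 × 8 × 1 = 99.4 kips.
Bearing (0.25 in plate, F_u = 65 ksi): end bolts L_c = 1 − 0.6875/2 = 0.65625, R_n = min(1.2×0.65625×0.25×65, 2.4×0.625×0.25×65) = 12.797 kips/bolt; interior L_c = 2.375 − 0.6875 = 1.6875, R_n = 24.375 kips/bolt. φR_n = 0.75 × (2×12.797 + 6×24.375) = 128.9 kips.
Tension yield (gross): A_g = 6.125×0.25 = 1.5313 in². φR_n = 0.90 × 50 × 1.5313 = 68.9 kips.
Block shear: shear path 2×[1+3×2.375] = 2×8.125 in, A_gv = 4.0625, A_nv = 2×(8.125 − 3.5×0.75)×0.25 = 2.75 in²; tension across gage: (2.25 − 1×0.75)×0.25 = 0.375 in². R_n = min(0.6×65×2.75, 0.6×50×4.0625) + 1.0×65×0.375 = min(107.25, 121.88) + 24.375 = 131.63 kips. φR_n = 0.75 × 131.63 = 98.7 kips.
Governing: min(99.4, 128.9, 68.9, 98.7) = 68.9 kips → gross-section yield.

68.9 kips (gross-section yield governs)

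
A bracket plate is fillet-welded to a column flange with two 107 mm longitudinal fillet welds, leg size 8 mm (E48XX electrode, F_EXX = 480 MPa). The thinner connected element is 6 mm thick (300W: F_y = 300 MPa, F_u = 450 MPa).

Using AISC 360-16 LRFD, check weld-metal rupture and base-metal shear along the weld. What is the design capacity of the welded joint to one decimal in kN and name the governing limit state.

Weld metal: throat = 0.707×8 = 5.656 mm, L = 2×107 = 214 mm. φR_n = 0.75 × 0.6 × 480 × 5.656 × 214 = 261.4 kN.
Base metal shear (6 mm plate): yield φR_n = 1.0×0.6×300×6×214 = 231.1 kN; rupture φR_n = 0.75×0.6×450×6×214 = 260.0 kN; take 231.1 kN (yield).
Governing: min(261.4, 231.1) = 231.1 kN → base-metal shear.

231.1 kN (base-metal shear governs)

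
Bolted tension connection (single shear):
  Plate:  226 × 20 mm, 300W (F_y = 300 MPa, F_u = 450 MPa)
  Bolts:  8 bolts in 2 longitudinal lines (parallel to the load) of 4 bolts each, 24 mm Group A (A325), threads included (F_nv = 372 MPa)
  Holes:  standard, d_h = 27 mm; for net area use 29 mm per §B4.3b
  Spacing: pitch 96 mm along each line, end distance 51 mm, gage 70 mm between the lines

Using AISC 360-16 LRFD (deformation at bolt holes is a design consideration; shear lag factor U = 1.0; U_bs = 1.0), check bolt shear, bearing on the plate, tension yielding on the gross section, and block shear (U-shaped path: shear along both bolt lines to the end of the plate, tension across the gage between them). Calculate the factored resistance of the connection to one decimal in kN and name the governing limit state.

Bolt shear: A_b = π(24)²/4 = 452.39 mm². φR_n = 0.75 × 372 × 452.39 × 8 × 1 = 1009.7 kN.
Bearing (20 mm plate, F_u = 450 MPa): end bolts L_c = 51 − 27/2 = 37.5, R_n = min(1.2×37.5×20×450, 2.4×24×20×450) = 405 kN/bolt; interior L_c = 96 − 27 = 69, R_n = 518.4 kN/bolt. φR_n = 0.75 × (2×405 + 6×518.4) = 2940.3 kN.
Tension yield (gross): A_g = 226×20 = 4520 mm². φR_n = 0.90 × 300 × 4520 = 1220.4 kN.
Block shear: shear path 2×[51+3×96] = 2×339 mm, A_gv = 13560, A_nv = 2×(339 − 3.5×29)×20 = 9500 mm²; tension across gage: (70 − 1×29)×20 = 820 mm². R_n = min(0.6×450×9500, 0.6×300×13560) + 1.0×450×820 = min(2565, 2440.8) + 369 = 2809.8 kN. φR_n = 0.75 × 2809.8 = 2107.4 kN.
Governing: min(1009.7, 2940.3, 1220.4, 2107.4) = 1009.7 kN → bolt shear.

1009.7 kN (bolt shear governs)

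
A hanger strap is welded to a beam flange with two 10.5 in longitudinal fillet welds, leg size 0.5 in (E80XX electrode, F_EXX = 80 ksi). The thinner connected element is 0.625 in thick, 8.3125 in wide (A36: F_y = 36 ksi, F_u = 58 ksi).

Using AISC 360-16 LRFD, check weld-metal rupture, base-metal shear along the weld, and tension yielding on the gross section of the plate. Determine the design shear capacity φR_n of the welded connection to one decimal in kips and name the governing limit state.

Weld metal: throat = 0.707×0.5 = 0.3535 in, L = 2×10.5 = 21 in. φR_n = 0.75 × 0.6 × 80 × 0.3535 × 21 = 267.2 kips.
Base metal shear (0.625 in plate): yield φR_n = 1.0×0.6×36×0.625×21 = 283.5 kips; rupture φR_n = 0.75×0.6×58×0.625×21 = 342.6 kips; take 283.5 kips (yield).
Tension yield (gross): A_g = 8.3125×0.625 = 5.1953 in². φR_n = 0.90 × 36 × 5.1953 = 168.3 kips.
Governing: min(267.2, 283.5, 168.3) = 168.3 kips → gross-section yield.

168.3 kips (gross-section yield governs)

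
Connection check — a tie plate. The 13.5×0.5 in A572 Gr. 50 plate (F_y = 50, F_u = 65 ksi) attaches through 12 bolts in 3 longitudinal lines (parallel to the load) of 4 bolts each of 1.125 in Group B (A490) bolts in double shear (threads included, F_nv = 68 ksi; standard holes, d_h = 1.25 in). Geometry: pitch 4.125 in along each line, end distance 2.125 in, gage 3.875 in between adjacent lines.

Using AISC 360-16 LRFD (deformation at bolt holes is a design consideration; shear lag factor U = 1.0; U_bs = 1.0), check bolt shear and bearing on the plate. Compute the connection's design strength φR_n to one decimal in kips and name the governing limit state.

723.9 kips (bearing governs)

Bolt shear: A_b = π(1.125)²/4 = 0.99402 in². φR_n = 0.75 × 68 × 0.99402 × 12 × 2 = 1216.7 kips.
Bearing (0.5 in plate, F_u = 65 ksi): end bolts L_c = 2.125 − 1.25/2 = 1.5, R_n = min(1.2×1.5×0.5×65, 2.4×1.125×0.5×65) = 58.5 kips/bolt; interior L_c = 4.125 − 1.25 = 2.875, R_n = 87.75 kips/bolt. φR_n = 0.75 × (3×58.5 + 9×87.75) = 723.9 kips.
Governing: min(1216.7, 723.9) = 723.9 kips → bearing.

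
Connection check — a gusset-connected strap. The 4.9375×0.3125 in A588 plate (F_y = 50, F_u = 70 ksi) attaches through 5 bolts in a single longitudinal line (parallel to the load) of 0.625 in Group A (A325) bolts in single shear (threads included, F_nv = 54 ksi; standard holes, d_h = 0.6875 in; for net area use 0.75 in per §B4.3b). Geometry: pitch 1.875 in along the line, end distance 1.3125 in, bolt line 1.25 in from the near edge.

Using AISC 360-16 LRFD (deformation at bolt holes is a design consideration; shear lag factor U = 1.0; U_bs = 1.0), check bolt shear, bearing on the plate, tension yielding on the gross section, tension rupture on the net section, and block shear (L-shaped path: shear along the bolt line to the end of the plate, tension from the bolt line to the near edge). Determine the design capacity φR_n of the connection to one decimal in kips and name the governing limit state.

62.1 kips (bolt shear governs)

Bolt shear: A_b = π(0.625)²/4 = 0.3068 in². φR_n = 0.75 × 54 × 0.3068 × 5 × 1 = 62.1 kips.
Bearing (0.3125 in plate, F_u = 70 ksi): end bolts L_c = 1.3125 − 0.6875/2 = 0.96875, R_n = min(1.2×0.96875×0.3125×70, 2.4×0.625×0.3125×70) = 25.43 kips/bolt; interior L_c = 1.875 − 0.6875 = 1.1875, R_n = 31.172 kips/bolt. φR_n = 0.75 × (1×25.43 + 4×31.172) = 112.6 kips.
Tension yield (gross): A_g = 4.9375×0.3125 = 1.543 in². φR_n = 0.90 × 50 × 1.543 = 69.4 kips.
Tension rupture (net): A_n = (4.9375 − 1×0.75)×0.3125 = 1.3086 in² (U = 1.0, A_e = A_n). φR_n = 0.75 × 70 × 1.3086 = 68.7 kips.
Block shear: shear path 1×[1.3125+4×1.875] = 1×8.8125 in, A_gv = 2.7539, A_nv = 1×(8.8125 − 4.5×0.75)×0.3125 = 1.6992 in²; tension to near edge: (1.25 − 0.5×0.75)×0.3125 = 0.27344 in². R_n = min(0.6×70×1.6992, 0.6×50×2.7539) + 1.0×70×0.27344 = min(71.366, 82.617) + 19.141 = 90.507 kips. φR_n = 0.75 × 90.507 = 67.9 kips.
Governing: min(62.1, 112.6, 69.4, 68.7, 67.9) = 62.1 kips → bolt shear.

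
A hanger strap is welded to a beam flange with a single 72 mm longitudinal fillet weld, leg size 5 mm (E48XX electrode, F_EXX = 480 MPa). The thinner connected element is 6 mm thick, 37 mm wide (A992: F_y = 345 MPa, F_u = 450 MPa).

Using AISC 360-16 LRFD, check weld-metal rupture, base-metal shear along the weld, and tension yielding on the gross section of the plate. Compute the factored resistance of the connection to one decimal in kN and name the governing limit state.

55.0 kN (weld metal governs)

Weld metal: throat = 0.707×5 = 3.535 mm, L = 72 mm. φR_n = 0.75 × 0.6 × 480 × 3.535 × 72 = 55.0 kN.
Base metal shear (6 mm plate): yield φR_n = 1.0×0.6×345×6×72 = 89.4 kN; rupture φR_n = 0.75×0.6×450×6×72 = 87.5 kN; take 87.5 kN (rupture).
Tension yield (gross): A_g = 37×6 = 222 mm². φR_n = 0.90 × 345 × 222 = 68.9 kN.
Governing: min(55.0, 87.5, 68.9) = 55.0 kN → weld metal.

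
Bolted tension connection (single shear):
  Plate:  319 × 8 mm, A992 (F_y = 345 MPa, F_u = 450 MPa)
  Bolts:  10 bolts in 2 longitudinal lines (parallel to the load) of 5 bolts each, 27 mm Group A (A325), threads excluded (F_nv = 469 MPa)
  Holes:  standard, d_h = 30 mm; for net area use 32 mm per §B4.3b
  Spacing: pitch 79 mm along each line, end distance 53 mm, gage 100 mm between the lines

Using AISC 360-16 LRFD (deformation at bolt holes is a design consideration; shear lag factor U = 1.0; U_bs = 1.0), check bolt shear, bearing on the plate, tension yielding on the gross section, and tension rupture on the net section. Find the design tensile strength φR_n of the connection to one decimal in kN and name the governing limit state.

Bolt shear: A_b = π(27)²/4 = 572.56 mm². φR_n = 0.75 × 469 × 572.56 × 10 × 1 = 2014.0 kN.
Bearing (8 mm plate, F_u = 450 MPa): end bolts L_c = 53 − 30/2 = 38, R_n = min(1.2×38×8×450, 2.4×27×8×450) = 164.16 kN/bolt; interior L_c = 79 − 30 = 49, R_n = 211.68 kN/bolt. φR_n = 0.75 × (2×164.16 + 8×211.68) = 1516.3 kN.
Tension yield (gross): A_g = 319×8 = 2552 mm². φR_n = 0.90 × 345 × 2552 = 792.4 kN.
Tension rupture (net): A_n = (319 − 2×32)×8 = 2040 mm² (U = 1.0, A_e = A_n). φR_n = 0.75 × 450 × 2040 = 688.5 kN.
Governing: min(2014.0, 1516.3, 792.4, 688.5) = 688.5 kN → net-section rupture.

688.5 kN (net-section rupture governs)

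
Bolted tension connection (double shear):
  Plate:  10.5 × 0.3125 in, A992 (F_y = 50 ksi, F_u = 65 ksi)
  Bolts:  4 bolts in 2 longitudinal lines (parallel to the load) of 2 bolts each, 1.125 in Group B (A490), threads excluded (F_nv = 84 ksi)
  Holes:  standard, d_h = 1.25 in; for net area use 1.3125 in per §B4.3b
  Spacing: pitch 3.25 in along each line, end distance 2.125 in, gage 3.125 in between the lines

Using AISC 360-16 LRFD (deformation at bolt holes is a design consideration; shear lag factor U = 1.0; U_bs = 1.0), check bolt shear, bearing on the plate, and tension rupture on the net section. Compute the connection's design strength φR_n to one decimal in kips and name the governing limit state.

120.0 kips (net-section rupture governs)

Bolt shear: A_b = π(1.125)²/4 = 0.99402 in². φR_n = 0.75 × 84 × 0.99402 × 4 × 2 = 501.0 kips.
Bearing (0.3125 in plate, F_u = 65 ksi): end bolts L_c = 2.125 − 1.25/2 = 1.5, R_n = min(1.2×1.5×0.3125×65, 2.4×1.125×0.3125×65) = 36.563 kips/bolt; interior L_c = 3.25 − 1.25 = 2, R_n = 48.75 kips/bolt. φR_n = 0.75 × (2×36.563 + 2×48.75) = 128.0 kips.
Tension rupture (net): A_n = (10.5 − 2×1.3125)×0.3125 = 2.4609 in² (U = 1.0, A_e = A_n). φR_n = 0.75 × 65 × 2.4609 = 120.0 kips.
Governing: min(501.0, 128.0, 120.0) = 120.0 kips → net-section rupture.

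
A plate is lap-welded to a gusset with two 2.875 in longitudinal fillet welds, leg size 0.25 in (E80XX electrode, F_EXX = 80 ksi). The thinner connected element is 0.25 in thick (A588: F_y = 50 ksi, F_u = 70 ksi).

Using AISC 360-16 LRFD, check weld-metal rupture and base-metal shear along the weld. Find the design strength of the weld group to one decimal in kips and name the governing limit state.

Weld metal: throat = 0.707×0.25 = 0.17675 in, L = 2×2.875 = 5.75 in. φR_n = 0.75 × 0.6 × 80 × 0.17675 × 5.75 = 36.6 kips.
Base metal shear (0.25 in plate): yield φR_n = 1.0×0.6×50×0.25×5.75 = 43.1 kips; rupture φR_n = 0.75×0.6×70×0.25×5.75 = 45.3 kips; take 43.1 kips (yield).
Governing: min(36.6, 43.1) = 36.6 kips → weld metal.

36.6 kips (weld metal governs)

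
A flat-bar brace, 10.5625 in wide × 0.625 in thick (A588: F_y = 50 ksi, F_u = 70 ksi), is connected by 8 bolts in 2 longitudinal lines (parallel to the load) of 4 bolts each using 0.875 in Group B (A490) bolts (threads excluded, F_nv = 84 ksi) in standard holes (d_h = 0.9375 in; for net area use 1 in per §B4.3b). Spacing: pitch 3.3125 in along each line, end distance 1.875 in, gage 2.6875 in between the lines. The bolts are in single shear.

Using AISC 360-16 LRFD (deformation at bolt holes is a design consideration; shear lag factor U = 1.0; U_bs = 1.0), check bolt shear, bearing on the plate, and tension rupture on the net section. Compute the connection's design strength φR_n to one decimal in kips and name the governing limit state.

281.0 kips (net-section rupture governs)

Bolt shear: A_b = π(0.875)²/4 = 0.60132 in². φR_n = 0.75 × 84 × 0.60132 × 8 × 1 = 303.1 kips.
Bearing (0.625 in plate, F_u = 70 ksi): end bolts L_c = 1.875 − 0.9375/2 = 1.40625, R_n = min(1.2×1.40625×0.625×70, 2.4×0.875×0.625×70) = 73.828 kips/bolt; interior L_c = 3.3125 − 0.9375 = 2.375, R_n = 91.875 kips/bolt. φR_n = 0.75 × (2×73.828 + 6×91.875) = 524.2 kips.
Tension rupture (net): A_n = (10.5625 − 2×1)×0.625 = 5.3516 in² (U = 1.0, A_e = A_n). φR_n = 0.75 × 70 × 5.3516 = 281.0 kips.
Governing: min(303.1, 524.2, 281.0) = 281.0 kips → net-section rupture.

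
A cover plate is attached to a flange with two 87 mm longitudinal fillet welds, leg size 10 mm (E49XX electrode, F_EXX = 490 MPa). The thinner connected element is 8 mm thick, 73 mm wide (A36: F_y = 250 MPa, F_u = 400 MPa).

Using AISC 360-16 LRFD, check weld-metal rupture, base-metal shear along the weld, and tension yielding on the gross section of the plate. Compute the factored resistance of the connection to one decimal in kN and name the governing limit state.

131.4 kN (gross-section yield governs)

Weld metal: throat = 0.707×10 = 7.07 mm, L = 2×87 = 174 mm. φR_n = 0.75 × 0.6 × 490 × 7.07 × 174 = 271.3 kN.
Base metal shear (8 mm plate): yield φR_n = 1.0×0.6×250×8×174 = 208.8 kN; rupture φR_n = 0.75×0.6×400×8×174 = 250.6 kN; take 208.8 kN (yield).
Tension yield (gross): A_g = 73×8 = 584 mm². φR_n = 0.90 × 250 × 584 = 131.4 kN.
Governing: min(271.3, 208.8, 131.4) = 131.4 kN → gross-section yield.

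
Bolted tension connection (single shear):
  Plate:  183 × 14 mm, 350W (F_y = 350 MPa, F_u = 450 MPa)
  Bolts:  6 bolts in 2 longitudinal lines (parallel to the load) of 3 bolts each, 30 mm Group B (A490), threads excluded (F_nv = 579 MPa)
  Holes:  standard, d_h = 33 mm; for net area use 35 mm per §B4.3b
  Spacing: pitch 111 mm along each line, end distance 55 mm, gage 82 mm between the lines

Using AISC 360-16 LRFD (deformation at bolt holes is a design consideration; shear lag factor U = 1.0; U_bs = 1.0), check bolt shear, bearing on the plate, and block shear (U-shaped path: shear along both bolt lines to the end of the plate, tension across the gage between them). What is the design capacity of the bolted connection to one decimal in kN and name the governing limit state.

1296.5 kN (block shear governs)

Bolt shear: A_b = π(30)²/4 = 706.86 mm². φR_n = 0.75 × 579 × 706.86 × 6 × 1 = 1841.7 kN.
Bearing (14 mm plate, F_u = 450 MPa): end bolts L_c = 55 − 33/2 = 38.5, R_n = min(1.2×38.5×14×450, 2.4×30×14×450) = 291.06 kN/bolt; interior L_c = 111 − 33 = 78, R_n = 453.6 kN/bolt. φR_n = 0.75 × (2×291.06 + 4×453.6) = 1797.4 kN.
Block shear: shear path 2×[55+2×111] = 2×277 mm, A_gv = 7756, A_nv = 2×(277 − 2.5×35)×14 = 5306 mm²; tension across gage: (82 − 1×35)×14 = 658 mm². R_n = min(0.6×450×5306, 0.6×350×7756) + 1.0×450×658 = min(1432.6, 1628.8) + 296.1 = 1728.7 kN. φR_n = 0.75 × 1728.7 = 1296.5 kN.
Governing: min(1841.7, 1797.4, 1296.5) = 1296.5 kN → block shear.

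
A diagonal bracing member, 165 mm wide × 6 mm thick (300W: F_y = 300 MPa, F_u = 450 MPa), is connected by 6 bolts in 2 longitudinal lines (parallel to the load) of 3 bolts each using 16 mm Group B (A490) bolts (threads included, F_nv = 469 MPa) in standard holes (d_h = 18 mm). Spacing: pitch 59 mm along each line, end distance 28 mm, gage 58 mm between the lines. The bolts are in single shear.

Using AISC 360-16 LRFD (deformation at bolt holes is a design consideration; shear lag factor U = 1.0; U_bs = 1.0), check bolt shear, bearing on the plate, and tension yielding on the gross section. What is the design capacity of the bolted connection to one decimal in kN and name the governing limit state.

267.3 kN (gross-section yield governs)

Bolt shear: A_b = π(16)²/4 = 201.06 mm². φR_n = 0.75 × 469 × 201.06 × 6 × 1 = 424.3 kN.
Bearing (6 mm plate, F_u = 450 MPa): end bolts L_c = 28 − 18/2 = 19, R_n = min(1.2×19×6×450, 2.4×16×6×450) = 61.56 kN/bolt; interior L_c = 59 − 18 = 41, R_n = 103.68 kN/bolt. φR_n = 0.75 × (2×61.56 + 4×103.68) = 403.4 kN.
Tension yield (gross): A_g = 165×6 = 990 mm². φR_n = 0.90 × 300 × 990 = 267.3 kN.
Governing: min(424.3, 403.4, 267.3) = 267.3 kN → gross-section yield.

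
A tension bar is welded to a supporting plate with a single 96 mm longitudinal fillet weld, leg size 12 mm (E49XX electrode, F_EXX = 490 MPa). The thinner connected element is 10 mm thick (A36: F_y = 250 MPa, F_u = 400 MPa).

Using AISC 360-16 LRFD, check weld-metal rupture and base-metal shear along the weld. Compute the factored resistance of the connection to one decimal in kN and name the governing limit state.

Weld metal: throat = 0.707×12 = 8.484 mm, L = 96 mm. φR_n = 0.75 × 0.6 × 490 × 8.484 × 96 = 179.6 kN.
Base metal shear (10 mm plate): yield φR_n = 1.0×0.6×250×10×96 = 144.0 kN; rupture φR_n = 0.75×0.6×400×10×96 = 172.8 kN; take 144.0 kN (yield).
Governing: min(179.6, 144.0) = 144.0 kN → base-metal shear.

144.0 kN (base-metal shear governs)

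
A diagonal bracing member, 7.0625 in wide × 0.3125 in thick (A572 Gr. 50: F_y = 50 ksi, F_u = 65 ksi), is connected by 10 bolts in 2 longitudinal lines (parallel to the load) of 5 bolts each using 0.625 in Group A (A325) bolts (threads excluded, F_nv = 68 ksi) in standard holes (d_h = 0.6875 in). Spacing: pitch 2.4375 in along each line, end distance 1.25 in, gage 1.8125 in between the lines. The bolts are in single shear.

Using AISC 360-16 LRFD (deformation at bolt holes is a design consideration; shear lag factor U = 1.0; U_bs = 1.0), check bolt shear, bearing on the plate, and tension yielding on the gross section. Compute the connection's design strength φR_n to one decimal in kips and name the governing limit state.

Bolt shear: A_b = π(0.625)²/4 = 0.3068 in². φR_n = 0.75 × 68 × 0.3068 × 10 × 1 = 156.5 kips.
Bearing (0.3125 in plate, F_u = 65 ksi): end bolts L_c = 1.25 − 0.6875/2 = 0.90625, R_n = min(1.2×0.90625×0.3125×65, 2.4×0.625×0.3125×65) = 22.09 kips/bolt; interior L_c = 2.4375 − 0.6875 = 1.75, R_n = 30.469 kips/bolt. φR_n = 0.75 × (2×22.09 + 8×30.469) = 215.9 kips.
Tension yield (gross): A_g = 7.0625×0.3125 = 2.207 in². φR_n = 0.90 × 50 × 2.207 = 99.3 kips.
Governing: min(156.5, 215.9, 99.3) = 99.3 kips → gross-section yield.

99.3 kips (gross-section yield governs)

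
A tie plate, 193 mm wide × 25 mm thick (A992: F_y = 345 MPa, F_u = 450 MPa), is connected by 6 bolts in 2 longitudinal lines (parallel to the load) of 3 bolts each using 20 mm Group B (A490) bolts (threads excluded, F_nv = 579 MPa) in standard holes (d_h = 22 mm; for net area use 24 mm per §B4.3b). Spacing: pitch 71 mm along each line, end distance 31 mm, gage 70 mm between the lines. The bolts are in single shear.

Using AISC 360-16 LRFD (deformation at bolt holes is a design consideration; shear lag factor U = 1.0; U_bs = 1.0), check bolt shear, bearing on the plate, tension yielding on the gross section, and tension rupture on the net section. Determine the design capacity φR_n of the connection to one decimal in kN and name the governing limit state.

Bolt shear: A_b = π(20)²/4 = 314.16 mm². φR_n = 0.75 × 579 × 314.16 × 6 × 1 = 818.5 kN.
Bearing (25 mm plate, F_u = 450 MPa): end bolts L_c = 31 − 22/2 = 20, R_n = min(1.2×20×25×450, 2.4×20×25×450) = 270 kN/bolt; interior L_c = 71 − 22 = 49, R_n = 540 kN/bolt. φR_n = 0.75 × (2×270 + 4×540) = 2025.0 kN.
Tension yield (gross): A_g = 193×25 = 4825 mm². φR_n = 0.90 × 345 × 4825 = 1498.2 kN.
Tension rupture (net): A_n = (193 − 2×24)×25 = 3625 mm² (U = 1.0, A_e = A_n). φR_n = 0.75 × 450 × 3625 = 1223.4 kN.
Governing: min(818.5, 2025.0, 1498.2, 1223.4) = 818.5 kN → bolt shear.

818.5 kN (bolt shear governs)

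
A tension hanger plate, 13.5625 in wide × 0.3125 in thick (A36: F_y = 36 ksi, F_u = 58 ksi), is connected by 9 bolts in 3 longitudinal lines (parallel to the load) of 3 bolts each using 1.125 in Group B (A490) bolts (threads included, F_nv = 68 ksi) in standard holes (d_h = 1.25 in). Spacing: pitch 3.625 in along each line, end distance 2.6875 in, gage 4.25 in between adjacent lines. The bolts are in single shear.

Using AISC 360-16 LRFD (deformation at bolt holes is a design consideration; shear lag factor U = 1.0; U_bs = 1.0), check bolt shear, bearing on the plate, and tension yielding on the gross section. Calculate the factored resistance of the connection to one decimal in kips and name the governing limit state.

Bolt shear: A_b = π(1.125)²/4 = 0.99402 in². φR_n = 0.75 × 68 × 0.99402 × 9 × 1 = 456.3 kips.
Bearing (0.3125 in plate, F_u = 58 ksi): end bolts L_c = 2.6875 − 1.25/2 = 2.0625, R_n = min(1.2×2.0625×0.3125×58, 2.4×1.125×0.3125×58) = 44.859 kips/bolt; interior L_c = 3.625 − 1.25 = 2.375, R_n = 48.938 kips/bolt. φR_n = 0.75 × (3×44.859 + 6×48.938) = 321.2 kips.
Tension yield (gross): A_g = 13.5625×0.3125 = 4.2383 in². φR_n = 0.90 × 36 × 4.2383 = 137.3 kips.
Governing: min(456.3, 321.2, 137.3) = 137.3 kips → gross-section yield.

137.3 kips (gross-section yield governs)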